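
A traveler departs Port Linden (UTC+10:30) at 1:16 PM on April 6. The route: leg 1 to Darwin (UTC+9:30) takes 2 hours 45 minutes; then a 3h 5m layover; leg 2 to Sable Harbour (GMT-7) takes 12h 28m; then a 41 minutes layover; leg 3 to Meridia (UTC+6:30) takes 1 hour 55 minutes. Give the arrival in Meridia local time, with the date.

6:10 AM on April 7

Convert departure to UTC: 1:16 PM − 10:30 = 2:46 AM UTC on Apr 6.
Add 2 hours and 45 minutes leg 1 → 5:31 AM UTC.
Add 3 hours 5 minutes layover in Darwin → 8:36 AM UTC.
Add 12 hours and 28 minutes leg 2 → 9:04 PM UTC.
Add 41 minutes layover in Sable Harbour → 9:45 PM UTC.
Add 1 hour and 55 minutes leg 3 → 11:40 PM UTC.
Meridia is UTC+6:30, so local arrival = 11:40 PM + 6:30 = 6:10 AM on Apr 7.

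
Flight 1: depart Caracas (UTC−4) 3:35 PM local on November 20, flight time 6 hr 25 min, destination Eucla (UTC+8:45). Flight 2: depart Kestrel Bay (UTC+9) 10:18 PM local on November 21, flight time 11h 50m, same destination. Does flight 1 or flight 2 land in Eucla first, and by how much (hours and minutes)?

the first, by 23 hours 8 minutes

Flight 1 in UTC: 3:35 PM + 4:00 = 7:35 PM on Nov 20.
+6 hours and 25 minutes → arrive 2:00 AM UTC on Nov 21.
Flight 2 in UTC: 10:18 PM − 9:00 = 1:18 PM on Nov 21.
+11 hours 50 minutes → arrive 1:08 AM UTC on Nov 22.
Flight 1 lands earlier by 23 hours 8 minutes.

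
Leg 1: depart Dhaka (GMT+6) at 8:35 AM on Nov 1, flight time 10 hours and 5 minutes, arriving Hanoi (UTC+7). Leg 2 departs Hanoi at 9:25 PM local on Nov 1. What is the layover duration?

Convert departure to UTC: 8:35 AM − 6:00 = 2:35 AM UTC on Nov 1.
Add 10 hours and 5 minutes flight time → 12:40 PM UTC.
Hanoi is UTC+7:00, so local arrival = 12:40 PM + 7:00 = 7:40 PM on Nov 1.
Layover = 9:25 PM − 7:40 PM = 1 hour 45 minutes.

1 hour 45 minutes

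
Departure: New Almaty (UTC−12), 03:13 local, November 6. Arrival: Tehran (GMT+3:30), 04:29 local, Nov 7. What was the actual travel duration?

Tehran is 15:30 ahead of New Almaty.
Clock-face elapsed time (ignoring zones) is 25 hours 16 minutes.
Actual elapsed = 25 hours 16 minutes − 15:30 = 9 hours 46 minutes.

9 hours 46 minutes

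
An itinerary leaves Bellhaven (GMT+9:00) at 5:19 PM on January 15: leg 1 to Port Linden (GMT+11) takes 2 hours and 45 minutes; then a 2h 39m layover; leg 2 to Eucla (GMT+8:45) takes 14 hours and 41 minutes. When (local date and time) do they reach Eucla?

1:09 PM on Jan 16

Convert departure to UTC: 5:19 PM − 9:00 = 8:19 AM UTC on Jan 15.
Add 2 hours and 45 minutes leg 1 → 11:04 AM UTC.
Add 2 hours and 39 minutes layover in Port Linden → 1:43 PM UTC.
Add 14 hours and 41 minutes leg 2 → 4:24 AM UTC (Jan 16).
Eucla is UTC+8:45, so local arrival = 4:24 AM + 8:45 = 1:09 PM on Jan 16.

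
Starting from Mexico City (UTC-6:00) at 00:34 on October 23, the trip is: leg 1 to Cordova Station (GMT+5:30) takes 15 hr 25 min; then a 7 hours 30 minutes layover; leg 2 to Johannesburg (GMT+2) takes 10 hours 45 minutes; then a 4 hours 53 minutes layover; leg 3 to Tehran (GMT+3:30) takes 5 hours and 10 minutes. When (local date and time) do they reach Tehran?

Convert departure to UTC: 00:34 + 6:00 = 06:34 UTC on Oct 23.
Add 15 hours 25 minutes leg 1 → 21:59 UTC.
Add 7 hours 30 minutes layover in Cordova Station → 05:29 UTC (Oct 24).
Add 10 hours 45 minutes leg 2 → 16:14 UTC.
Add 4 hours and 53 minutes layover in Johannesburg → 21:07 UTC.
Add 5 hours and 10 minutes leg 3 → 02:17 UTC (Oct 25).
Tehran is UTC+3:30, so local arrival = 02:17 + 3:30 = 05:47 on Oct 25.

05:47 on Oct 25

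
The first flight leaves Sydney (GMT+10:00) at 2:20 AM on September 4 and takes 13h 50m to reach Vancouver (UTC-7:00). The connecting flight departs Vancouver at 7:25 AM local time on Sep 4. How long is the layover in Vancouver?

8 hours 15 minutes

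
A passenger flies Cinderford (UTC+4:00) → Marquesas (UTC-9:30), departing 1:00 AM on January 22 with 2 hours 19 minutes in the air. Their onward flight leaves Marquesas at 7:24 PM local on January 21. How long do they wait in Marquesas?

5 hours 35 minutes

Convert departure to UTC: 1:00 AM − 4:00 = 9:00 PM UTC on Jan 21.
Add 2 hours 19 minutes flight time → 11:19 PM UTC.
Marquesas is UTC−9:30, so local arrival = 11:19 PM − 9:30 = 1:49 PM on Jan 21.
Layover = 7:24 PM − 1:49 PM = 5 hours 35 minutes.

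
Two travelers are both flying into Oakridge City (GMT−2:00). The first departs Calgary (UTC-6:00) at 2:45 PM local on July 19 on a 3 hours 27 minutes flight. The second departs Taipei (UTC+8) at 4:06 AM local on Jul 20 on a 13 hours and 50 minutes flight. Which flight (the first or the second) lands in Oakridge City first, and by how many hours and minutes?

the first, by 9 hours 44 minutes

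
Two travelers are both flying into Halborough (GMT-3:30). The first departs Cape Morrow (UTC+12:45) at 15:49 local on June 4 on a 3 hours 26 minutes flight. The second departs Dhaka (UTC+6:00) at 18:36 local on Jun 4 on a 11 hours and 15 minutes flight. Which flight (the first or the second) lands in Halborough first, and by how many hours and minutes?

Flight 1 in UTC: 15:49 − 12:45 = 03:04 on Jun 4.
+3 hours and 26 minutes → arrive 06:30 UTC on Jun 4.
Flight 2 in UTC: 18:36 − 6:00 = 12:36 on Jun 4.
+11 hours 15 minutes → arrive 23:51 UTC on Jun 4.
Flight 1 lands earlier by 17 hours 21 minutes.

the first, by 17 hours 21 minutes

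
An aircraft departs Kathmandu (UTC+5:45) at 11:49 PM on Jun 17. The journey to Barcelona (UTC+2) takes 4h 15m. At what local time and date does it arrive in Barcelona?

Convert departure to UTC: 11:49 PM − 5:45 = 6:04 PM UTC on Jun 17.
Add 4 hours 15 minutes travel time → 10:19 PM UTC.
Barcelona is UTC+2:00, so local arrival = 10:19 PM + 2:00 = 12:19 AM on Jun 18.

12:19 AM on June 18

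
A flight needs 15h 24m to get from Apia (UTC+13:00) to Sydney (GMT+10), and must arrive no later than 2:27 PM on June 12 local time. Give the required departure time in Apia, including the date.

2:03 AM on June 12

Target arrival in UTC: 2:27 PM − 10:00 = 4:27 AM on Jun 12.
Subtract 15 hours and 24 minutes → departure 1:03 PM UTC on Jun 11.
Apia is UTC+13:00: 1:03 PM + 13:00 = 2:03 AM on Jun 12.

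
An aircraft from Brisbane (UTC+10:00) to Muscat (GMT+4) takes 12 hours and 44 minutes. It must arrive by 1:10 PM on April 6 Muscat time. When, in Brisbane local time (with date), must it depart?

6:26 AM on Apr 6

Target arrival in UTC: 1:10 PM − 4:00 = 9:10 AM on Apr 6.
Subtract 12 hours and 44 minutes → departure 8:26 PM UTC on Apr 5.
Brisbane is UTC+10:00: 8:26 PM + 10:00 = 6:26 AM on Apr 6.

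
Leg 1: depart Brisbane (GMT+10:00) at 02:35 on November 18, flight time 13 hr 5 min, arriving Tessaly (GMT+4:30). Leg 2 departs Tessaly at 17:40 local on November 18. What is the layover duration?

7 hours 30 minutes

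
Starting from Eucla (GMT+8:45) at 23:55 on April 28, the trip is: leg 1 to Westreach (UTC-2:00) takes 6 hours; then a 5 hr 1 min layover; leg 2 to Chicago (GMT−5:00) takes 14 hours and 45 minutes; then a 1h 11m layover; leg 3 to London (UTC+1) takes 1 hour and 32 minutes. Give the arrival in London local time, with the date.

Convert departure to UTC: 23:55 − 8:45 = 15:10 UTC on Apr 28.
Add 6 hours leg 1 → 21:10 UTC.
Add 5 hours and 1 minute layover in Westreach → 02:11 UTC (Apr 29).
Add 14 hours 45 minutes leg 2 → 16:56 UTC.
Add 1 hour 11 minutes layover in Chicago → 18:07 UTC.
Add 1 hour 32 minutes leg 3 → 19:39 UTC.
London is UTC+1:00, so local arrival = 19:39 + 1:00 = 20:39 on Apr 29.

20:39 on April 29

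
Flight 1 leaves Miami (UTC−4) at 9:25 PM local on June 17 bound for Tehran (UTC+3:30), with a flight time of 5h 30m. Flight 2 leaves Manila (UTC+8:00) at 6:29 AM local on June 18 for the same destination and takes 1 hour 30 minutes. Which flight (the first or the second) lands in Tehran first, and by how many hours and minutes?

the second, by 6 hours 56 minutes

Flight 1 in UTC: 9:25 PM + 4:00 = 1:25 AM on Jun 18.
+5 hours and 30 minutes → arrive 6:55 AM UTC on Jun 18.
Flight 2 in UTC: 6:29 AM − 8:00 = 10:29 PM on Jun 17.
+1 hour 30 minutes → arrive 11:59 PM UTC on Jun 17.
Flight 2 lands earlier by 6 hours 56 minutes.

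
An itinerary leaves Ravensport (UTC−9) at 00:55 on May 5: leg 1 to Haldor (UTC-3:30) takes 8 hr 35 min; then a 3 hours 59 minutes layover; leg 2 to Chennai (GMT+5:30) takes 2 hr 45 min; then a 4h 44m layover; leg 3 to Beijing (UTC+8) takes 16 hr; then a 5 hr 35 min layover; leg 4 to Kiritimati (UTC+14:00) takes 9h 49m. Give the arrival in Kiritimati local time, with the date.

Convert departure to UTC: 00:55 + 9:00 = 09:55 UTC on May 5.
Add 8 hours and 35 minutes leg 1 → 18:30 UTC.
Add 3 hours 59 minutes layover in Haldor → 22:29 UTC.
Add 2 hours 45 minutes leg 2 → 01:14 UTC (May 6).
Add 4 hours and 44 minutes layover in Chennai → 05:58 UTC.
Add 16 hours leg 3 → 21:58 UTC.
Add 5 hours and 35 minutes layover in Beijing → 03:33 UTC (May 7).
Add 9 hours and 49 minutes leg 4 → 13:22 UTC.
Kiritimati is UTC+14:00, so local arrival = 13:22 + 14:00 = 03:22 on May 8.

03:22 on May 8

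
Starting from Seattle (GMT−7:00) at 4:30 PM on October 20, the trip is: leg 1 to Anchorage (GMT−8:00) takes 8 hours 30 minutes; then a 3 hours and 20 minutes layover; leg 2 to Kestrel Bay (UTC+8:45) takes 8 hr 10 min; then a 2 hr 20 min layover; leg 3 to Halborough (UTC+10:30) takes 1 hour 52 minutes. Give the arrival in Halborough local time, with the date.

10:12 AM on October 22

Convert departure to UTC: 4:30 PM + 7:00 = 11:30 PM UTC on Oct 20.
Add 8 hours and 30 minutes leg 1 → 8:00 AM UTC (Oct 21).
Add 3 hours 20 minutes layover in Anchorage → 11:20 AM UTC.
Add 8 hours 10 minutes leg 2 → 7:30 PM UTC.
Add 2 hours and 20 minutes layover in Kestrel Bay → 9:50 PM UTC.
Add 1 hour and 52 minutes leg 3 → 11:42 PM UTC.
Halborough is UTC+10:30, so local arrival = 11:42 PM + 10:30 = 10:12 AM on Oct 22.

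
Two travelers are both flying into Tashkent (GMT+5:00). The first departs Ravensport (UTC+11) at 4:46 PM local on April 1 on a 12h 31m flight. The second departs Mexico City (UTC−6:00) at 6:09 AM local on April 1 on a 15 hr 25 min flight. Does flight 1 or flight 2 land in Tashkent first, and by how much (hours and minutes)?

the first, by 9 hours 17 minutes

Flight 1 in UTC: 4:46 PM − 11:00 = 5:46 AM on Apr 1.
+12 hours and 31 minutes → arrive 6:17 PM UTC on Apr 1.
Flight 2 in UTC: 6:09 AM + 6:00 = 12:09 PM on Apr 1.
+15 hours and 25 minutes → arrive 3:34 AM UTC on Apr 2.
Flight 1 lands earlier by 9 hours 17 minutes.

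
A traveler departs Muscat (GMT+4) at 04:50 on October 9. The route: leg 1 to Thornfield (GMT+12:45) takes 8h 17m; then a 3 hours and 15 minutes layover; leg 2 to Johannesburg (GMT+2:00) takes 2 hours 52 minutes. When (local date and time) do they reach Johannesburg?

Convert departure to UTC: 04:50 − 4:00 = 00:50 UTC on Oct 9.
Add 8 hours 17 minutes leg 1 → 09:07 UTC.
Add 3 hours and 15 minutes layover in Thornfield → 12:22 UTC.
Add 2 hours and 52 minutes leg 2 → 15:14 UTC.
Johannesburg is UTC+2:00, so local arrival = 15:14 + 2:00 = 17:14 on Oct 9.

17:14 on Oct 9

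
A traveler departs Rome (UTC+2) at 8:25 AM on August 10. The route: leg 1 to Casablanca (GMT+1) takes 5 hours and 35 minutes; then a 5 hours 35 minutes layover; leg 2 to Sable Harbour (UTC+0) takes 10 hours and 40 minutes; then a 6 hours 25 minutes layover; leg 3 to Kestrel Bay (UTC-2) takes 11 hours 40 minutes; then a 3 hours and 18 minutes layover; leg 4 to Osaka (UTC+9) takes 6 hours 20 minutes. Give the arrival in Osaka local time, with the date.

4:58 PM on August 12

Convert departure to UTC: 8:25 AM − 2:00 = 6:25 AM UTC on Aug 10.
Add 5 hours 35 minutes leg 1 → 12:00 PM UTC.
Add 5 hours and 35 minutes layover in Casablanca → 5:35 PM UTC.
Add 10 hours 40 minutes leg 2 → 4:15 AM UTC (Aug 11).
Add 6 hours 25 minutes layover in Sable Harbour → 10:40 AM UTC.
Add 11 hours and 40 minutes leg 3 → 10:20 PM UTC.
Add 3 hours 18 minutes layover in Kestrel Bay → 1:38 AM UTC (Aug 12).
Add 6 hours and 20 minutes leg 4 → 7:58 AM UTC.
Osaka is UTC+9:00, so local arrival = 7:58 AM + 9:00 = 4:58 PM on Aug 12.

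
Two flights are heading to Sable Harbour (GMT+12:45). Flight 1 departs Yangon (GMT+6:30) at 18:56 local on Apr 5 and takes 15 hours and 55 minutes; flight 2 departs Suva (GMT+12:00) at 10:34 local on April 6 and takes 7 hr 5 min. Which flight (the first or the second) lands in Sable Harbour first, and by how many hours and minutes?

the first, by 1 hour 18 minutes

Flight 1 in UTC: 18:56 − 6:30 = 12:26 on Apr 5.
+15 hours 55 minutes → arrive 04:21 UTC on Apr 6.
Flight 2 in UTC: 10:34 − 12:00 = 22:34 on Apr 5.
+7 hours 5 minutes → arrive 05:39 UTC on Apr 6.
Flight 1 lands earlier by 1 hour 18 minutes.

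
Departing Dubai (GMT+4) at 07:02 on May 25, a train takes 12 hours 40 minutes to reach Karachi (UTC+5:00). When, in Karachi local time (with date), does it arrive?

20:42 on May 25

Convert departure to UTC: 07:02 − 4:00 = 03:02 UTC on May 25.
Add 12 hours and 40 minutes travel time → 15:42 UTC.
Karachi is UTC+5:00, so local arrival = 15:42 + 5:00 = 20:42 on May 25.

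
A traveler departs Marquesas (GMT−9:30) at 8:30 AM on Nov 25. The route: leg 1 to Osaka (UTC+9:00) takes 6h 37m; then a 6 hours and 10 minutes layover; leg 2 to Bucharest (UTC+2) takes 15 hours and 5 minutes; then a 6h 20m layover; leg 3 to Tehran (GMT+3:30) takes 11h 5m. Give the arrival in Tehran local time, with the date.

Convert departure to UTC: 8:30 AM + 9:30 = 6:00 PM UTC on Nov 25.
Add 6 hours and 37 minutes leg 1 → 12:37 AM UTC (Nov 26).
Add 6 hours and 10 minutes layover in Osaka → 6:47 AM UTC.
Add 15 hours 5 minutes leg 2 → 9:52 PM UTC.
Add 6 hours 20 minutes layover in Bucharest → 4:12 AM UTC (Nov 27).
Add 11 hours 5 minutes leg 3 → 3:17 PM UTC.
Tehran is UTC+3:30, so local arrival = 3:17 PM + 3:30 = 6:47 PM on Nov 27.

6:47 PM on November 27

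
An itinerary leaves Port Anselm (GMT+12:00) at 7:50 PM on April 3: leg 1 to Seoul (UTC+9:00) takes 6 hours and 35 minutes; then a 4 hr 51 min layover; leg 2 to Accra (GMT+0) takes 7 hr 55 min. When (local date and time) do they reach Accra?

3:11 AM on Apr 4

Convert departure to UTC: 7:50 PM − 12:00 = 7:50 AM UTC on Apr 3.
Add 6 hours 35 minutes leg 1 → 2:25 PM UTC.
Add 4 hours and 51 minutes layover in Seoul → 7:16 PM UTC.
Add 7 hours 55 minutes leg 2 → 3:11 AM UTC (Apr 4).
Accra is UTC+0, so local arrival is the same: 3:11 AM on Apr 4.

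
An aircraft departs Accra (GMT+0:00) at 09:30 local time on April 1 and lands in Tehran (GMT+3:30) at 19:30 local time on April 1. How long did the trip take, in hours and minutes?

Departure is already UTC: 09:30 on Apr 1.
Arrival in UTC: 19:30 − 3:30 = 16:00 on Apr 1.
Elapsed = 16:00 − 09:30 = 6 hours 30 minutes.

6 hours 30 minutes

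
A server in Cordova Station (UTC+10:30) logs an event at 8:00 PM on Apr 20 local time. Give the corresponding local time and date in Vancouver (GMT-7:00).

2:30 AM on April 20

Vancouver is 17:30 behind Cordova Station.
Shift by the zone difference: 8:00 PM − 17:30 = 2:30 AM on Apr 20 in Vancouver.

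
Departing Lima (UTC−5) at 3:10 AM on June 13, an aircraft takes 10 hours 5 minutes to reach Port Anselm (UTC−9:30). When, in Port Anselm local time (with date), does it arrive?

Port Anselm is 4:30 behind Lima.
After 10 hours 5 minutes it is 1:15 PM in Lima.
Shift by the zone difference: 1:15 PM − 4:30 = 8:45 AM on Jun 13 in Port Anselm.

8:45 AM on June 13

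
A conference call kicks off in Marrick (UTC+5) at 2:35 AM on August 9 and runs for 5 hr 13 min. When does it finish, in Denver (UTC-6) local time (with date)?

Denver is 11:00 behind Marrick.
After 5 hours 13 minutes it is 7:48 AM in Marrick.
Shift by the zone difference: 7:48 AM − 11:00 = 8:48 PM on Aug 8 in Denver.

8:48 PM on August 8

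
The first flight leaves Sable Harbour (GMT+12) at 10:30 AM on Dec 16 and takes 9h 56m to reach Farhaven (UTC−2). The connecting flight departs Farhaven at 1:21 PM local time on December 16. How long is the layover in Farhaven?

6 hours 55 minutes

Convert departure to UTC: 10:30 AM − 12:00 = 10:30 PM UTC on Dec 15.
Add 9 hours and 56 minutes flight time → 8:26 AM UTC (Dec 16).
Farhaven is UTC−2:00, so local arrival = 8:26 AM − 2:00 = 6:26 AM on Dec 16.
Layover = 1:21 PM − 6:26 AM = 6 hours 55 minutes.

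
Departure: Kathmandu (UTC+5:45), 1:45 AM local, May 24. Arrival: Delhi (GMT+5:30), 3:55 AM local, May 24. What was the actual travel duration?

2 hours 25 minutes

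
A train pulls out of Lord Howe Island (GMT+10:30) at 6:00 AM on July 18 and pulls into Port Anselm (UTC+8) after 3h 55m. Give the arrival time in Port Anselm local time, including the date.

7:25 AM on July 18

Convert departure to UTC: 6:00 AM − 10:30 = 7:30 PM UTC on Jul 17.
Add 3 hours 55 minutes travel time → 11:25 PM UTC.
Port Anselm is UTC+8:00, so local arrival = 11:25 PM + 8:00 = 7:25 AM on Jul 18.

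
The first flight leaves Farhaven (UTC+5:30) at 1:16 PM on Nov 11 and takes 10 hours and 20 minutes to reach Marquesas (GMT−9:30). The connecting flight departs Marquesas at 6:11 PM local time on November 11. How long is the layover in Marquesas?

9 hours 35 minutes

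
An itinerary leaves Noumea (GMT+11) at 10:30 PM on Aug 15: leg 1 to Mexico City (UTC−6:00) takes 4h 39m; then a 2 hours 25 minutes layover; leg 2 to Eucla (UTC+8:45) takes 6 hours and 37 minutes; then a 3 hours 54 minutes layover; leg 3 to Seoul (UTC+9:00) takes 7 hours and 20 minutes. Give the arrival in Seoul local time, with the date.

9:25 PM on Aug 16

Convert departure to UTC: 10:30 PM − 11:00 = 11:30 AM UTC on Aug 15.
Add 4 hours 39 minutes leg 1 → 4:09 PM UTC.
Add 2 hours and 25 minutes layover in Mexico City → 6:34 PM UTC.
Add 6 hours and 37 minutes leg 2 → 1:11 AM UTC (Aug 16).
Add 3 hours 54 minutes layover in Eucla → 5:05 AM UTC.
Add 7 hours and 20 minutes leg 3 → 12:25 PM UTC.
Seoul is UTC+9:00, so local arrival = 12:25 PM + 9:00 = 9:25 PM on Aug 16.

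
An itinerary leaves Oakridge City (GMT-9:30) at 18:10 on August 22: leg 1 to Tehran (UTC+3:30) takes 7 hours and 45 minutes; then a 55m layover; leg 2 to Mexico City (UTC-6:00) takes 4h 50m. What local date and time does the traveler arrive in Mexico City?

Convert departure to UTC: 18:10 + 9:30 = 03:40 UTC on Aug 23.
Add 7 hours and 45 minutes leg 1 → 11:25 UTC.
Add 55 minutes layover in Tehran → 12:20 UTC.
Add 4 hours 50 minutes leg 2 → 17:10 UTC.
Mexico City is UTC−6:00, so local arrival = 17:10 − 6:00 = 11:10 on Aug 23.

11:10 on August 23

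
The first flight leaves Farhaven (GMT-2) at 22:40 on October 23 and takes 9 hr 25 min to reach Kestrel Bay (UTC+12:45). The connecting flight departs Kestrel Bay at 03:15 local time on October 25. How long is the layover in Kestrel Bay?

Convert departure to UTC: 22:40 + 2:00 = 00:40 UTC on Oct 24.
Add 9 hours 25 minutes flight time → 10:05 UTC.
Kestrel Bay is UTC+12:45, so local arrival = 10:05 + 12:45 = 22:50 on Oct 24.
Layover = 03:15 − 22:50 (+1 day) = 4 hours 25 minutes.

4 hours 25 minutes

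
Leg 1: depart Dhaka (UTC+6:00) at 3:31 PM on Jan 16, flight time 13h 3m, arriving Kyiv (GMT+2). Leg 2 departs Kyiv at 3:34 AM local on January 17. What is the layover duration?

3 hours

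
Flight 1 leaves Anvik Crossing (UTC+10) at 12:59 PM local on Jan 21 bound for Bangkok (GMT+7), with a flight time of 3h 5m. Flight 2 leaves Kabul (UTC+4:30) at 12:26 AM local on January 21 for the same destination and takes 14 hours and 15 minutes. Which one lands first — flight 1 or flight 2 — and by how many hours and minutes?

the first, by 4 hours 7 minutes

Flight 1 in UTC: 12:59 PM − 10:00 = 2:59 AM on Jan 21.
+3 hours 5 minutes → arrive 6:04 AM UTC on Jan 21.
Flight 2 in UTC: 12:26 AM − 4:30 = 7:56 PM on Jan 20.
+14 hours 15 minutes → arrive 10:11 AM UTC on Jan 21.
Flight 1 lands earlier by 4 hours 7 minutes.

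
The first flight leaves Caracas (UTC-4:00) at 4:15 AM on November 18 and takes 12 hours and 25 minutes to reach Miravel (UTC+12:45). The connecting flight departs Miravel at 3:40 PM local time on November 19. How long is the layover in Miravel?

Convert departure to UTC: 4:15 AM + 4:00 = 8:15 AM UTC on Nov 18.
Add 12 hours and 25 minutes flight time → 8:40 PM UTC.
Miravel is UTC+12:45, so local arrival = 8:40 PM + 12:45 = 9:25 AM on Nov 19.
Layover = 3:40 PM − 9:25 AM = 6 hours 15 minutes.

6 hours 15 minutes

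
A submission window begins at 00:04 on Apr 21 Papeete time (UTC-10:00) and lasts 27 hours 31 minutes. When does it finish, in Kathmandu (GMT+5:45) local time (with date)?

19:20 on Apr 22

Convert start to UTC: 00:04 + 10:00 = 10:04 UTC on Apr 21.
Add 27 hours and 31 minutes duration → 13:35 UTC (Apr 22).
Kathmandu is UTC+5:45, so local end time = 13:35 + 5:45 = 19:20 on Apr 22.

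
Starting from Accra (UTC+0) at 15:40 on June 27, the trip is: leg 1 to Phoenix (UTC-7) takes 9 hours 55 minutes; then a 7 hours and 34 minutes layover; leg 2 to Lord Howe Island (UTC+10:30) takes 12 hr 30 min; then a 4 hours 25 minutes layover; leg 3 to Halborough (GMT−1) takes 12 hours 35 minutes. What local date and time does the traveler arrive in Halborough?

13:39 on Jun 29

Accra is at UTC+0, so departure is already 15:40 UTC on Jun 27.
Add 9 hours 55 minutes leg 1 → 01:35 UTC (Jun 28).
Add 7 hours and 34 minutes layover in Phoenix → 09:09 UTC.
Add 12 hours and 30 minutes leg 2 → 21:39 UTC.
Add 4 hours and 25 minutes layover in Lord Howe Island → 02:04 UTC (Jun 29).
Add 12 hours and 35 minutes leg 3 → 14:39 UTC.
Halborough is UTC−1:00, so local arrival = 14:39 − 1:00 = 13:39 on Jun 29.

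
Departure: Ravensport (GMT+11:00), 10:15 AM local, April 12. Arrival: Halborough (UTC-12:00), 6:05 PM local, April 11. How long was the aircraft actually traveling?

6 hours 50 minutes

Departure in UTC: 10:15 AM − 11:00 = 11:15 PM on Apr 11.
Arrival in UTC: 6:05 PM + 12:00 = 6:05 AM on Apr 12.
Elapsed = 6:05 AM − 11:15 PM (+1 day) = 6 hours 50 minutes.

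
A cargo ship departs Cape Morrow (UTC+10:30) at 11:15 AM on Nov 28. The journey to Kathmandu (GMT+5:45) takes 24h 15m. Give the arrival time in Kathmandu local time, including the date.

Kathmandu is 4:45 behind Cape Morrow.
After 24 hours 15 minutes it is 11:30 AM (Nov 29) in Cape Morrow.
Shift by the zone difference: 11:30 AM − 4:45 = 6:45 AM on Nov 29 in Kathmandu.

6:45 AM on Nov 29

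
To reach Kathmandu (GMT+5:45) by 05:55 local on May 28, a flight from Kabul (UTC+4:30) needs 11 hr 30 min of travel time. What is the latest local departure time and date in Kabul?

17:10 on May 27

Target arrival in UTC: 05:55 − 5:45 = 00:10 on May 28.
Subtract 11 hours and 30 minutes → departure 12:40 UTC on May 27.
Kabul is UTC+4:30: 12:40 + 4:30 = 17:10 on May 27.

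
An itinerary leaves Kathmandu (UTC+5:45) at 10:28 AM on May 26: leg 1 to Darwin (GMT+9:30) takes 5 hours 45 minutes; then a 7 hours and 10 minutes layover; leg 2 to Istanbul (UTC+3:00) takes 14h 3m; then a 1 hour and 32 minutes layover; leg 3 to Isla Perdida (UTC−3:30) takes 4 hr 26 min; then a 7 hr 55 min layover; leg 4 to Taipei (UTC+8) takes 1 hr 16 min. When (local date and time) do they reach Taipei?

Convert departure to UTC: 10:28 AM − 5:45 = 4:43 AM UTC on May 26.
Add 5 hours and 45 minutes leg 1 → 10:28 AM UTC.
Add 7 hours and 10 minutes layover in Darwin → 5:38 PM UTC.
Add 14 hours 3 minutes leg 2 → 7:41 AM UTC (May 27).
Add 1 hour and 32 minutes layover in Istanbul → 9:13 AM UTC.
Add 4 hours 26 minutes leg 3 → 1:39 PM UTC.
Add 7 hours and 55 minutes layover in Isla Perdida → 9:34 PM UTC.
Add 1 hour and 16 minutes leg 4 → 10:50 PM UTC.
Taipei is UTC+8:00, so local arrival = 10:50 PM + 8:00 = 6:50 AM on May 28.

6:50 AM on May 28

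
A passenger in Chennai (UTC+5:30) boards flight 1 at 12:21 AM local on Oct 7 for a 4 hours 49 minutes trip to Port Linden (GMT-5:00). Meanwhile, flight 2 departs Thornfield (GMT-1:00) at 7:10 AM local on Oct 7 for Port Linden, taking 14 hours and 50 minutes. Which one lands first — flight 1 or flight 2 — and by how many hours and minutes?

Flight 1 in UTC: 12:21 AM − 5:30 = 6:51 PM on Oct 6.
+4 hours and 49 minutes → arrive 11:40 PM UTC on Oct 6.
Flight 2 in UTC: 7:10 AM + 1:00 = 8:10 AM on Oct 7.
+14 hours and 50 minutes → arrive 11:00 PM UTC on Oct 7.
Flight 1 lands earlier by 23 hours 20 minutes.

the first, by 23 hours 20 minutes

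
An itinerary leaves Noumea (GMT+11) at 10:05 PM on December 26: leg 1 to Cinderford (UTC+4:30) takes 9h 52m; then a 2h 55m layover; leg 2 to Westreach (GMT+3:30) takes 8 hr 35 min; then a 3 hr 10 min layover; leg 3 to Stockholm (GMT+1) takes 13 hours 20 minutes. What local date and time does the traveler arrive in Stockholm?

1:57 AM on December 28

Convert departure to UTC: 10:05 PM − 11:00 = 11:05 AM UTC on Dec 26.
Add 9 hours and 52 minutes leg 1 → 8:57 PM UTC.
Add 2 hours 55 minutes layover in Cinderford → 11:52 PM UTC.
Add 8 hours 35 minutes leg 2 → 8:27 AM UTC (Dec 27).
Add 3 hours 10 minutes layover in Westreach → 11:37 AM UTC.
Add 13 hours and 20 minutes leg 3 → 12:57 AM UTC (Dec 28).
Stockholm is UTC+1:00, so local arrival = 12:57 AM + 1:00 = 1:57 AM on Dec 28.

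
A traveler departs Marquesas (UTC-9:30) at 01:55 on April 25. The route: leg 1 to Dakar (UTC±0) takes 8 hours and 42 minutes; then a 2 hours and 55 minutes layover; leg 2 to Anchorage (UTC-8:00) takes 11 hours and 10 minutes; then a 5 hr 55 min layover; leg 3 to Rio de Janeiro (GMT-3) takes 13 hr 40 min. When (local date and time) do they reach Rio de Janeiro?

02:47 on April 27

Convert departure to UTC: 01:55 + 9:30 = 11:25 UTC on Apr 25.
Add 8 hours 42 minutes leg 1 → 20:07 UTC.
Add 2 hours and 55 minutes layover in Dakar → 23:02 UTC.
Add 11 hours and 10 minutes leg 2 → 10:12 UTC (Apr 26).
Add 5 hours and 55 minutes layover in Anchorage → 16:07 UTC.
Add 13 hours 40 minutes leg 3 → 05:47 UTC (Apr 27).
Rio de Janeiro is UTC−3:00, so local arrival = 05:47 − 3:00 = 02:47 on Apr 27.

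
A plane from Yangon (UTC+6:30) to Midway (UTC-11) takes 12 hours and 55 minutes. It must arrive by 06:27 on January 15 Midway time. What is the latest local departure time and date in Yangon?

Target arrival in UTC: 06:27 + 11:00 = 17:27 on Jan 15.
Subtract 12 hours and 55 minutes → departure 04:32 UTC on Jan 15.
Yangon is UTC+6:30: 04:32 + 6:30 = 11:02 on Jan 15.

11:02 on January 15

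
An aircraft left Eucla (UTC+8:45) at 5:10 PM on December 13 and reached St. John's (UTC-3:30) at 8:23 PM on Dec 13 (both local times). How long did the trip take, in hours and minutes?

St. John's is 12:15 behind Eucla.
Clock-face elapsed time (ignoring zones) is 3 hours 13 minutes.
Actual elapsed = 3 hours 13 minutes + 12:15 = 15 hours 28 minutes.

15 hours 28 minutes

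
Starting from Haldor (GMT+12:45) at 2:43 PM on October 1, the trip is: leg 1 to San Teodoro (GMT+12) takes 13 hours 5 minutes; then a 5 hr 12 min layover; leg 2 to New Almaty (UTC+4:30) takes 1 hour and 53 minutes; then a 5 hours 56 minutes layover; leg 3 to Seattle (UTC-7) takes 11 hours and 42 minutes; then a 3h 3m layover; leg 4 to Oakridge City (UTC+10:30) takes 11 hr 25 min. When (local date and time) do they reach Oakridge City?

Convert departure to UTC: 2:43 PM − 12:45 = 1:58 AM UTC on Oct 1.
Add 13 hours 5 minutes leg 1 → 3:03 PM UTC.
Add 5 hours and 12 minutes layover in San Teodoro → 8:15 PM UTC.
Add 1 hour and 53 minutes leg 2 → 10:08 PM UTC.
Add 5 hours 56 minutes layover in New Almaty → 4:04 AM UTC (Oct 2).
Add 11 hours and 42 minutes leg 3 → 3:46 PM UTC.
Add 3 hours and 3 minutes layover in Seattle → 6:49 PM UTC.
Add 11 hours and 25 minutes leg 4 → 6:14 AM UTC (Oct 3).
Oakridge City is UTC+10:30, so local arrival = 6:14 AM + 10:30 = 4:44 PM on Oct 3.

4:44 PM on October 3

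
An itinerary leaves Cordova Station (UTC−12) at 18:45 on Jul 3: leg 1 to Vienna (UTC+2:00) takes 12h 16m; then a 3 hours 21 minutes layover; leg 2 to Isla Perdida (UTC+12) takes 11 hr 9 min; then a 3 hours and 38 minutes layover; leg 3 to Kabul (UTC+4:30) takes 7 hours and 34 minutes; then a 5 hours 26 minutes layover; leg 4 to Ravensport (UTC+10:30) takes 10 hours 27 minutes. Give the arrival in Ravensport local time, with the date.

Convert departure to UTC: 18:45 + 12:00 = 06:45 UTC on Jul 4.
Add 12 hours 16 minutes leg 1 → 19:01 UTC.
Add 3 hours 21 minutes layover in Vienna → 22:22 UTC.
Add 11 hours and 9 minutes leg 2 → 09:31 UTC (Jul 5).
Add 3 hours and 38 minutes layover in Isla Perdida → 13:09 UTC.
Add 7 hours 34 minutes leg 3 → 20:43 UTC.
Add 5 hours 26 minutes layover in Kabul → 02:09 UTC (Jul 6).
Add 10 hours and 27 minutes leg 4 → 12:36 UTC.
Ravensport is UTC+10:30, so local arrival = 12:36 + 10:30 = 23:06 on Jul 6.

23:06 on July 6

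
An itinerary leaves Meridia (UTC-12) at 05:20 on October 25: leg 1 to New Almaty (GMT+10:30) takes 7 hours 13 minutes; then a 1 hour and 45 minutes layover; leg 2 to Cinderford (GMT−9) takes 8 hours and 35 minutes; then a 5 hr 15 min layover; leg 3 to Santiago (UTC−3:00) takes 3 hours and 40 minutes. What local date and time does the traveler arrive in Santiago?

Convert departure to UTC: 05:20 + 12:00 = 17:20 UTC on Oct 25.
Add 7 hours 13 minutes leg 1 → 00:33 UTC (Oct 26).
Add 1 hour and 45 minutes layover in New Almaty → 02:18 UTC.
Add 8 hours 35 minutes leg 2 → 10:53 UTC.
Add 5 hours and 15 minutes layover in Cinderford → 16:08 UTC.
Add 3 hours 40 minutes leg 3 → 19:48 UTC.
Santiago is UTC−3:00, so local arrival = 19:48 − 3:00 = 16:48 on Oct 26.

16:48 on October 26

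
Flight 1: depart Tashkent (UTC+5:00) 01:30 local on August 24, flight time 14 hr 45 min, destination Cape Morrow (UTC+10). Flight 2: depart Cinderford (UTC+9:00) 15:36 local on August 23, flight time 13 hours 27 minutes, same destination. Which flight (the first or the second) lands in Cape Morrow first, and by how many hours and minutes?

the second, by 15 hours 12 minutes

Flight 1 in UTC: 01:30 − 5:00 = 20:30 on Aug 23.
+14 hours and 45 minutes → arrive 11:15 UTC on Aug 24.
Flight 2 in UTC: 15:36 − 9:00 = 06:36 on Aug 23.
+13 hours 27 minutes → arrive 20:03 UTC on Aug 23.
Flight 2 lands earlier by 15 hours 12 minutes.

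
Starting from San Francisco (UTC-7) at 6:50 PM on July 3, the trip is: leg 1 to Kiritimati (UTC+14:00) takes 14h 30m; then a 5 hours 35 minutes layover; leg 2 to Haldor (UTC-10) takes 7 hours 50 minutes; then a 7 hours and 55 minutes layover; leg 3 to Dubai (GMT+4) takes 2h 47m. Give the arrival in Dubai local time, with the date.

Convert departure to UTC: 6:50 PM + 7:00 = 1:50 AM UTC on Jul 4.
Add 14 hours and 30 minutes leg 1 → 4:20 PM UTC.
Add 5 hours and 35 minutes layover in Kiritimati → 9:55 PM UTC.
Add 7 hours and 50 minutes leg 2 → 5:45 AM UTC (Jul 5).
Add 7 hours and 55 minutes layover in Haldor → 1:40 PM UTC.
Add 2 hours 47 minutes leg 3 → 4:27 PM UTC.
Dubai is UTC+4:00, so local arrival = 4:27 PM + 4:00 = 8:27 PM on Jul 5.

8:27 PM on July 5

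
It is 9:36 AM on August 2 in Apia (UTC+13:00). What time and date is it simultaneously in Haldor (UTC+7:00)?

Haldor is 6:00 behind Apia.
Shift by the zone difference: 9:36 AM − 6:00 = 3:36 AM on Aug 2 in Haldor.

3:36 AM on Aug 2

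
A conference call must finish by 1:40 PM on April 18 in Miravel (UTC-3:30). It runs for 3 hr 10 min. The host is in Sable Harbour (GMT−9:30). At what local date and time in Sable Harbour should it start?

4:30 AM on April 18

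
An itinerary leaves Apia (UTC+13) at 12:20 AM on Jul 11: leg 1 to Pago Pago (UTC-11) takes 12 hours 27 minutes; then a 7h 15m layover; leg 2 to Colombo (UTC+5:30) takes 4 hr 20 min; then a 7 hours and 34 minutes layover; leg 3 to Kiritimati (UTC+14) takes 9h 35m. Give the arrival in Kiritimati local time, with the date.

Convert departure to UTC: 12:20 AM − 13:00 = 11:20 AM UTC on Jul 10.
Add 12 hours 27 minutes leg 1 → 11:47 PM UTC.
Add 7 hours and 15 minutes layover in Pago Pago → 7:02 AM UTC (Jul 11).
Add 4 hours and 20 minutes leg 2 → 11:22 AM UTC.
Add 7 hours 34 minutes layover in Colombo → 6:56 PM UTC.
Add 9 hours and 35 minutes leg 3 → 4:31 AM UTC (Jul 12).
Kiritimati is UTC+14:00, so local arrival = 4:31 AM + 14:00 = 6:31 PM on Jul 12.

6:31 PM on July 12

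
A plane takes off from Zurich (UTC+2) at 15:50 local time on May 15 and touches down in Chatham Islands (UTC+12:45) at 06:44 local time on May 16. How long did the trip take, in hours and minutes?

4 hours 9 minutes

Departure in UTC: 15:50 − 2:00 = 13:50 on May 15.
Arrival in UTC: 06:44 − 12:45 = 17:59 on May 15.
Elapsed = 17:59 − 13:50 = 4 hours 9 minutes.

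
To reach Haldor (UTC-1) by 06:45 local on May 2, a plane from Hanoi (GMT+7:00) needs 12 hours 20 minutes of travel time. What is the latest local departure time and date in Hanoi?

02:25 on May 2

Target arrival in UTC: 06:45 + 1:00 = 07:45 on May 2.
Subtract 12 hours and 20 minutes → departure 19:25 UTC on May 1.
Hanoi is UTC+7:00: 19:25 + 7:00 = 02:25 on May 2.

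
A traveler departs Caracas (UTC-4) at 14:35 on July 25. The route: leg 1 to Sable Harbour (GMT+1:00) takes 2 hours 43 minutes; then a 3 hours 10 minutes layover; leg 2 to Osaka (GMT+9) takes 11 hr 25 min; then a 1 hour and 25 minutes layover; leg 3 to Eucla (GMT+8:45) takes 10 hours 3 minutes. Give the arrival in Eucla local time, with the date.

Convert departure to UTC: 14:35 + 4:00 = 18:35 UTC on Jul 25.
Add 2 hours 43 minutes leg 1 → 21:18 UTC.
Add 3 hours 10 minutes layover in Sable Harbour → 00:28 UTC (Jul 26).
Add 11 hours and 25 minutes leg 2 → 11:53 UTC.
Add 1 hour and 25 minutes layover in Osaka → 13:18 UTC.
Add 10 hours 3 minutes leg 3 → 23:21 UTC.
Eucla is UTC+8:45, so local arrival = 23:21 + 8:45 = 08:06 on Jul 27.

08:06 on July 27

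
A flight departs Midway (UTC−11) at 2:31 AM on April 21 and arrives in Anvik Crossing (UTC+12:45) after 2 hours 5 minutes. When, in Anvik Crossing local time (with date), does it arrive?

Anvik Crossing is 23:45 ahead of Midway.
After 2 hours and 5 minutes it is 4:36 AM in Midway.
Shift by the zone difference: 4:36 AM + 23:45 = 4:21 AM on Apr 22 in Anvik Crossing.

4:21 AM on Apr 22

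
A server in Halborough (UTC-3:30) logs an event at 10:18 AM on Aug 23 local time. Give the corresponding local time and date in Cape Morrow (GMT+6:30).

8:18 PM on August 23

Cape Morrow is 10:00 ahead of Halborough.
Shift by the zone difference: 10:18 AM + 10:00 = 8:18 PM on Aug 23 in Cape Morrow.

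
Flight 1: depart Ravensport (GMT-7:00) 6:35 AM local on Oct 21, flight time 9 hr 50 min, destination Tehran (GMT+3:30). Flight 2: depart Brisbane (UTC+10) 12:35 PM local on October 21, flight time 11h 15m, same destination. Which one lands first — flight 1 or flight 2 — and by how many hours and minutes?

the second, by 9 hours 35 minutes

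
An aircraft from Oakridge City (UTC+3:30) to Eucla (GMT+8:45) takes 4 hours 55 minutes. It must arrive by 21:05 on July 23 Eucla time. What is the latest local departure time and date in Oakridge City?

Target arrival in UTC: 21:05 − 8:45 = 12:20 on Jul 23.
Subtract 4 hours and 55 minutes → departure 07:25 UTC on Jul 23.
Oakridge City is UTC+3:30: 07:25 + 3:30 = 10:55 on Jul 23.

10:55 on July 23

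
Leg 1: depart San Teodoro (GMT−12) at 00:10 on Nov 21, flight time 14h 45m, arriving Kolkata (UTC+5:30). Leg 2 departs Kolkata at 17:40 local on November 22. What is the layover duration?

Convert departure to UTC: 00:10 + 12:00 = 12:10 UTC on Nov 21.
Add 14 hours 45 minutes flight time → 02:55 UTC (Nov 22).
Kolkata is UTC+5:30, so local arrival = 02:55 + 5:30 = 08:25 on Nov 22.
Layover = 17:40 − 08:25 = 9 hours 15 minutes.

9 hours 15 minutes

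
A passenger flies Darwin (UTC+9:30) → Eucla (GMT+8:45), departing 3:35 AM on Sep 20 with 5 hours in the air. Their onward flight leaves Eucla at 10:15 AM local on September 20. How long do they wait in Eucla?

2 hours 25 minutes

Convert departure to UTC: 3:35 AM − 9:30 = 6:05 PM UTC on Sep 19.
Add 5 hours flight time → 11:05 PM UTC.
Eucla is UTC+8:45, so local arrival = 11:05 PM + 8:45 = 7:50 AM on Sep 20.
Layover = 10:15 AM − 7:50 AM = 2 hours 25 minutes.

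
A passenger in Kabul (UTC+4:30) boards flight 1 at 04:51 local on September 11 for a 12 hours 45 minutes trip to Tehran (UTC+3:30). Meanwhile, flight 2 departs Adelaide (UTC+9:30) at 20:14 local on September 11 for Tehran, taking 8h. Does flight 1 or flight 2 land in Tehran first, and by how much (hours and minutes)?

Flight 1 in UTC: 04:51 − 4:30 = 00:21 on Sep 11.
+12 hours and 45 minutes → arrive 13:06 UTC on Sep 11.
Flight 2 in UTC: 20:14 − 9:30 = 10:44 on Sep 11.
+8 hours → arrive 18:44 UTC on Sep 11.
Flight 1 lands earlier by 5 hours 38 minutes.

the first, by 5 hours 38 minutes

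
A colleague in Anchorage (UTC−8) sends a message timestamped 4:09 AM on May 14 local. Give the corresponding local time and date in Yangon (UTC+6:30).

6:39 PM on May 14

In UTC: 4:09 AM + 8:00 = 12:09 PM on May 14.
Yangon is UTC+6:30: 12:09 PM + 6:30 = 6:39 PM on May 14.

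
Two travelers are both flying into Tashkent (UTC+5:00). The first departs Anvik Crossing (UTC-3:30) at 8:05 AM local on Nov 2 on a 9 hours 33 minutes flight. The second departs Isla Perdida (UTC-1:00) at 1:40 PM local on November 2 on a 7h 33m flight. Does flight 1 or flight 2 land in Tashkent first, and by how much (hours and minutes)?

Flight 1 in UTC: 8:05 AM + 3:30 = 11:35 AM on Nov 2.
+9 hours and 33 minutes → arrive 9:08 PM UTC on Nov 2.
Flight 2 in UTC: 1:40 PM + 1:00 = 2:40 PM on Nov 2.
+7 hours 33 minutes → arrive 10:13 PM UTC on Nov 2.
Flight 1 lands earlier by 1 hour 5 minutes.

the first, by 1 hour 5 minutes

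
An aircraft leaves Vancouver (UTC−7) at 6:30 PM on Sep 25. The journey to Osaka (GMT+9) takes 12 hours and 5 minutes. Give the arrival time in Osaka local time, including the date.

10:35 PM on September 26

Convert departure to UTC: 6:30 PM + 7:00 = 1:30 AM UTC on Sep 26.
Add 12 hours 5 minutes travel time → 1:35 PM UTC.
Osaka is UTC+9:00, so local arrival = 1:35 PM + 9:00 = 10:35 PM on Sep 26.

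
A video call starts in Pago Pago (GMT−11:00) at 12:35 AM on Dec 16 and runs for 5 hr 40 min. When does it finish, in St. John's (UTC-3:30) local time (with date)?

St. John's is 7:30 ahead of Pago Pago.
After 5 hours and 40 minutes it is 6:15 AM in Pago Pago.
Shift by the zone difference: 6:15 AM + 7:30 = 1:45 PM on Dec 16 in St. John's.

1:45 PM on December 16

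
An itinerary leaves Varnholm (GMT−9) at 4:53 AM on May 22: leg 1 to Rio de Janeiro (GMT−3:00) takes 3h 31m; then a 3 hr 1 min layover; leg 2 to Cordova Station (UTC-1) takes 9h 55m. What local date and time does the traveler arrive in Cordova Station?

Convert departure to UTC: 4:53 AM + 9:00 = 1:53 PM UTC on May 22.
Add 3 hours 31 minutes leg 1 → 5:24 PM UTC.
Add 3 hours 1 minute layover in Rio de Janeiro → 8:25 PM UTC.
Add 9 hours 55 minutes leg 2 → 6:20 AM UTC (May 23).
Cordova Station is UTC−1:00, so local arrival = 6:20 AM − 1:00 = 5:20 AM on May 23.

5:20 AM on May 23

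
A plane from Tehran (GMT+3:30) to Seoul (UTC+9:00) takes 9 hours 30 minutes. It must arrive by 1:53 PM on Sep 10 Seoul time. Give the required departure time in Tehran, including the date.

10:53 PM on Sep 9

Target arrival in UTC: 1:53 PM − 9:00 = 4:53 AM on Sep 10.
Subtract 9 hours and 30 minutes → departure 7:23 PM UTC on Sep 9.
Tehran is UTC+3:30: 7:23 PM + 3:30 = 10:53 PM on Sep 9.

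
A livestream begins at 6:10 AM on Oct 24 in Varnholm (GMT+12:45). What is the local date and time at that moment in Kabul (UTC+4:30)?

Kabul is 8:15 behind Varnholm.
Shift by the zone difference: 6:10 AM − 8:15 = 9:55 PM on Oct 23 in Kabul.

9:55 PM on October 23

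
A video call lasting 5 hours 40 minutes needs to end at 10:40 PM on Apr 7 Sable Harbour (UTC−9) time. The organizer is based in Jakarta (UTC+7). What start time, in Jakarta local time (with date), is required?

Target end time in UTC: 10:40 PM + 9:00 = 7:40 AM on Apr 8.
Subtract 5 hours 40 minutes → start 2:00 AM UTC on Apr 8.
Jakarta is UTC+7:00: 2:00 AM + 7:00 = 9:00 AM on Apr 8.

9:00 AM on Apr 8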